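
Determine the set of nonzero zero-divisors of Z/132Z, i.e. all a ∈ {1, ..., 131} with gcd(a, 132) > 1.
An element a ∈ Z/132Z (with a ≠ 0) is a zero-divisor iff gcd(a, 132) > 1 (because a is a unit precisely when gcd(a, n) = 1, and in Z/nZ every nonzero, non-unit element is a zero-divisor). Scan a = 1, ..., 131 and keep those with gcd(a, 132) > 1:
  gcd(2, 132) = 2, gcd(3, 132) = 3, gcd(4, 132) = 4, gcd(6, 132) = 6, gcd(8, 132) = 4, gcd(9, 132) = 3, gcd(10, 132) = 2, gcd(11, 132) = 11, gcd(12, 132) = 12, gcd(14, 132) = 2, gcd(15, 132) = 3, gcd(16, 132) = 4, gcd(18, 132) = 6, gcd(20, 132) = 4, gcd(21, 132) = 3, gcd(22, 132) = 22, gcd(24, 132) = 12, gcd(26, 132) = 2, gcd(27, 132) = 3, gcd(28, 132) = 4, gcd(30, 132) = 6, gcd(32, 132) = 4, gcd(33, 132) = 33, gcd(34, 132) = 2, gcd(36, 132) = 12, gcd(38, 132) = 2, gcd(39, 132) = 3, gcd(40, 132) = 4, gcd(42, 132) = 6, gcd(44, 132) = 44, gcd(45, 132) = 3, gcd(46, 132) = 2, gcd(48, 132) = 12, gcd(50, 132) = 2, gcd(51, 132) = 3, gcd(52, 132) = 4, gcd(54, 132) = 6, gcd(55, 132) = 11, gcd(56, 132) = 4, gcd(57, 132) = 3, gcd(58, 132) = 2, gcd(60, 132) = 12, gcd(62, 132) = 2, gcd(63, 132) = 3, gcd(64, 132) = 4, gcd(66, 132) = 66, gcd(68, 132) = 4, gcd(69, 132) = 3, gcd(70, 132) = 2, gcd(72, 132) = 12, gcd(74, 132) = 2, gcd(75, 132) = 3, gcd(76, 132) = 4, gcd(77, 132) = 11, gcd(78, 132) = 6, gcd(80, 132) = 4, gcd(81, 132) = 3, gcd(82, 132) = 2, gcd(84, 132) = 12, gcd(86, 132) = 2, gcd(87, 132) = 3, gcd(88, 132) = 44, gcd(90, 132) = 6, gcd(92, 132) = 4, gcd(93, 132) = 3, gcd(94, 132) = 2, gcd(96, 132) = 12, gcd(98, 132) = 2, gcd(99, 132) = 33, gcd(100, 132) = 4, gcd(102, 132) = 6, gcd(104, 132) = 4, gcd(105, 132) = 3, gcd(106, 132) = 2, gcd(108, 132) = 12, gcd(110, 132) = 22, gcd(111, 132) = 3, gcd(112, 132) = 4, gcd(114, 132) = 6, gcd(116, 132) = 4, gcd(117, 132) = 3, gcd(118, 132) = 2, gcd(120, 132) = 12, gcd(121, 132) = 11, gcd(122, 132) = 2, gcd(123, 132) = 3, gcd(124, 132) = 4, gcd(126, 132) = 6, gcd(128, 132) = 4, gcd(129, 132) = 3, gcd(130, 132) = 2.
All other a ∈ {1, ..., 131} have gcd(a, 132) = 1 and are units. So the nonzero zero-divisors are exactly the 91 values of a appearing in this scan.

Final answer: nonzero zero-divisors of Z/132Z = {2, 3, 4, 6, 8, 9, 10, 11, 12, 14, 15, 16, 18, 20, 21, 22, 24, 26, 27, 28, 30, 32, 33, 34, 36, 38, 39, 40, 42, 44, 45, 46, 48, 50, 51, 52, 54, 55, 56, 57, 58, 60, 62, 63, 64, 66, 68, 69, 70, 72, 74, 75, 76, 77, 78, 80, 81, 82, 84, 86, 87, 88, 90, 92, 93, 94, 96, 98, 99, 100, 102, 104, 105, 106, 108, 110, 111, 112, 114, 116, 117, 118, 120, 121, 122, 123, 124, 126, 128, 129, 130}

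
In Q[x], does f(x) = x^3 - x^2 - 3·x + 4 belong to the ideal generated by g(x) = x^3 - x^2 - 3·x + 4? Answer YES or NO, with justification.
In Q[x] the ideal (g) consists of all multiples of g, so f ∈ (g) iff g | f, i.e. iff the remainder of f on division by g is 0. Divide f by g (g is monic, so eliminate the leading term of the running remainder at each step):
  leading term x^3: subtract (1)·g(x) = x^3 - x^2 - 3·x + 4, leaving 0
The remainder is 0, so f(x) = g(x) · h(x) with h(x) = 1. Hence g | f, i.e. f ∈ (g).

Final answer: YES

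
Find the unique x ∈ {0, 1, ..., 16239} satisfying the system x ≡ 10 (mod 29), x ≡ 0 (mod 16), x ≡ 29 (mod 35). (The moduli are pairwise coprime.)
x ≡ 12944 (mod 16240); the representative in [0, 16240) is 12944

The moduli 29, 16, 35 are pairwise coprime, so by the CRT there is a unique solution mod 29·16·35 = 16240.
Solve by successive substitution. Start with x ≡ 10 (mod 29).
  Combine with x ≡ 0 (mod 16): write x = 10 + 29·t and require 10 + 29·t ≡ 0 (mod 16), i.e. 29·t ≡ 0 − 10 ≡ 6 (mod 16). Since 29^(−1) ≡ 5 (mod 16) (29 ≡ 13 (mod 16)), t ≡ 5·6 ≡ 14 (mod 16). So x ≡ 10 + 29·14 = 416 (mod 464).
  Combine with x ≡ 29 (mod 35): write x = 416 + 464·t and require 416 + 464·t ≡ 29 (mod 35), i.e. 464·t ≡ 29 − 416 ≡ 33 (mod 35). Since 464^(−1) ≡ 4 (mod 35) (464 ≡ 9 (mod 35)), t ≡ 4·33 ≡ 27 (mod 35). So x ≡ 416 + 464·27 = 12944 (mod 16240).
Unique solution in [0, 16240): x = 12944.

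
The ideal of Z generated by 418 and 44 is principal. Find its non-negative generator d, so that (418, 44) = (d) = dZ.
In the PID Z, (a, b) is generated by gcd(a, b). Compute gcd(418, 44) with the extended Euclidean algorithm, tracking rows (r, s, t) with s·418 + t·44 = r:
  row A: (418, 1, 0)   [1·418 + 0·44 = 418]
  row B: (44, 0, 1)   [0·418 + 1·44 = 44]
  418 = 9·44 + 22   → row C = row A − 9·row B = (22, 1, −9)   [check: 1·418 − 9·44 = 22]
  44 = 2·22 + 0   → remainder 0, stop. gcd = 22 (last nonzero row C).
So gcd(418, 44) = 22, with Bézout identity 1·418 − 9·44 = 22. Containment (⊇): the Bézout identity exhibits 22 as an element of (418, 44), giving (22) ⊆ (418, 44). Containment (⊆): since 22 | 418 and 22 | 44 (418 = 22·19, 44 = 22·2), every Z-linear combination of 418 and 44 is divisible by 22, so (418, 44) ⊆ (22). Therefore (418, 44) = (22), d = 22.

Final answer: (418, 44) = (22); d = 22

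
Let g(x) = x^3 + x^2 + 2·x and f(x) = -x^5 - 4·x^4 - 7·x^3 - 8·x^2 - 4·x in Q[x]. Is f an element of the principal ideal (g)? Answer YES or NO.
YES

In Q[x] the ideal (g) consists of all multiples of g, so f ∈ (g) iff g | f, i.e. iff the remainder of f on division by g is 0. Divide f by g (g is monic, so eliminate the leading term of the running remainder at each step):
  leading term -x^5: subtract (-x^2)·g(x) = -x^5 - x^4 - 2·x^3, leaving -3·x^4 - 5·x^3 - 8·x^2 - 4·x
  leading term -3·x^4: subtract (-3·x)·g(x) = -3·x^4 - 3·x^3 - 6·x^2, leaving -2·x^3 - 2·x^2 - 4·x
  leading term -2·x^3: subtract (-2)·g(x) = -2·x^3 - 2·x^2 - 4·x, leaving 0
The remainder is 0, so f(x) = g(x) · h(x) with h(x) = -x^2 - 3·x - 2. Hence g | f, i.e. f ∈ (g).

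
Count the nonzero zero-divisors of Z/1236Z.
In Z/1236Z each nonzero element is either a unit (gcd with 1236 is 1) or a zero-divisor (gcd > 1). The number of units is φ(1236): factorise 1236 = 2^2 · 3 · 103, so φ(1236) = (2^2 − 2^1) · (3 − 1) · (103 − 1) = 2 · 2 · 102 = 408. The nonzero elements number 1236 − 1 = 1235. Hence the nonzero zero-divisors number 1235 − 408 = 827.

Final answer: Z/1236Z has 827 nonzero zero-divisors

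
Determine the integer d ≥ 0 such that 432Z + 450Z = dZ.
(432, 450) = (18); d = 18

In the PID Z, (a, b) is generated by gcd(a, b). Compute gcd(450, 432) with the extended Euclidean algorithm, tracking rows (r, s, t) with s·450 + t·432 = r:
  row A: (450, 1, 0)   [1·450 + 0·432 = 450]
  row B: (432, 0, 1)   [0·450 + 1·432 = 432]
  450 = 1·432 + 18   → row C = row A − 1·row B = (18, 1, −1)   [check: 1·450 − 1·432 = 18]
  432 = 24·18 + 0   → remainder 0, stop. gcd = 18 (last nonzero row C).
So gcd(432, 450) = 18, with Bézout identity 1·450 − 1·432 = 18. Containment (⊇): the Bézout identity exhibits 18 as an element of (432, 450), giving (18) ⊆ (432, 450). Containment (⊆): since 18 | 432 and 18 | 450 (432 = 18·24, 450 = 18·25), every Z-linear combination of 432 and 450 is divisible by 18, so (432, 450) ⊆ (18). Therefore (432, 450) = (18), d = 18.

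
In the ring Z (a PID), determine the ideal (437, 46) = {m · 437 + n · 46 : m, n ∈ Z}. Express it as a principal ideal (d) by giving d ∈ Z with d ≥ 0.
In the PID Z, (a, b) is generated by gcd(a, b). Compute gcd(437, 46) with the extended Euclidean algorithm, tracking rows (r, s, t) with s·437 + t·46 = r:
  row A: (437, 1, 0)   [1·437 + 0·46 = 437]
  row B: (46, 0, 1)   [0·437 + 1·46 = 46]
  437 = 9·46 + 23   → row C = row A − 9·row B = (23, 1, −9)   [check: 1·437 − 9·46 = 23]
  46 = 2·23 + 0   → remainder 0, stop. gcd = 23 (last nonzero row C).
So gcd(437, 46) = 23, with Bézout identity 1·437 − 9·46 = 23. Containment (⊇): the Bézout identity exhibits 23 as an element of (437, 46), giving (23) ⊆ (437, 46). Containment (⊆): since 23 | 437 and 23 | 46 (437 = 23·19, 46 = 23·2), every Z-linear combination of 437 and 46 is divisible by 23, so (437, 46) ⊆ (23). Therefore (437, 46) = (23), d = 23.

Final answer: (437, 46) = (23); d = 23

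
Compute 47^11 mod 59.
Use repeated squaring. Binary(11) = 1011. Walk through the bits of the exponent 11 left-to-right: at each bit after the leading one, square the running value, then multiply by 47 if the bit is 1 (always reducing mod 59):
  bit 1 = 1 (leading): start with 47.
  bit 2 = 0: square 47^2 = 2209 ≡ 26 (mod 59).
  bit 3 = 1: square 26^2 = 676 ≡ 27; bit is 1, so multiply 27·47 = 1269 ≡ 30 (mod 59).
  bit 4 = 1: square 30^2 = 900 ≡ 15; bit is 1, so multiply 15·47 = 705 ≡ 56 (mod 59).
Final value: 47^11 ≡ 56 (mod 59).

Final answer: 56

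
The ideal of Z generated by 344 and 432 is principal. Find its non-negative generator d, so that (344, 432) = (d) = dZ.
(344, 432) = (8); d = 8

In the PID Z, (a, b) is generated by gcd(a, b). Compute gcd(432, 344) with the extended Euclidean algorithm, tracking rows (r, s, t) with s·432 + t·344 = r:
  row A: (432, 1, 0)   [1·432 + 0·344 = 432]
  row B: (344, 0, 1)   [0·432 + 1·344 = 344]
  432 = 1·344 + 88   → row C = row A − 1·row B = (88, 1, −1)   [check: 1·432 − 1·344 = 88]
  344 = 3·88 + 80   → row D = row B − 3·row C = (80, −3, 4)   [check: −3·432 + 4·344 = 80]
  88 = 1·80 + 8   → row E = row C − 1·row D = (8, 4, −5)   [check: 4·432 − 5·344 = 8]
  80 = 10·8 + 0   → remainder 0, stop. gcd = 8 (last nonzero row E).
So gcd(344, 432) = 8, with Bézout identity 4·432 − 5·344 = 8. Containment (⊇): the Bézout identity exhibits 8 as an element of (344, 432), giving (8) ⊆ (344, 432). Containment (⊆): since 8 | 344 and 8 | 432 (344 = 8·43, 432 = 8·54), every Z-linear combination of 344 and 432 is divisible by 8, so (344, 432) ⊆ (8). Therefore (344, 432) = (8), d = 8.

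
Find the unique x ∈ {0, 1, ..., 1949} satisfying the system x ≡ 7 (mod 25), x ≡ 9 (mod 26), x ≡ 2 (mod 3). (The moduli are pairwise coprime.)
The moduli 25, 26, 3 are pairwise coprime, so by the CRT there is a unique solution mod 25·26·3 = 1950.
Solve by successive substitution. Start with x ≡ 7 (mod 25).
  Combine with x ≡ 9 (mod 26): write x = 7 + 25·t and require 7 + 25·t ≡ 9 (mod 26), i.e. 25·t ≡ 9 − 7 ≡ 2 (mod 26). Since 25^(−1) ≡ 25 (mod 26), t ≡ 25·2 ≡ 24 (mod 26). So x ≡ 7 + 25·24 = 607 (mod 650).
  Combine with x ≡ 2 (mod 3): write x = 607 + 650·t and require 607 + 650·t ≡ 2 (mod 3), i.e. 650·t ≡ 2 − 607 ≡ 1 (mod 3). Since 650^(−1) ≡ 2 (mod 3) (650 ≡ 2 (mod 3)), t ≡ 2·1 ≡ 2 (mod 3). So x ≡ 607 + 650·2 = 1907 (mod 1950).
Unique solution in [0, 1950): x = 1907.

Final answer: x ≡ 1907 (mod 1950); the representative in [0, 1950) is 1907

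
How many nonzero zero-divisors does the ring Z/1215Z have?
In Z/1215Z each nonzero element is either a unit (gcd with 1215 is 1) or a zero-divisor (gcd > 1). The number of units is φ(1215): factorise 1215 = 3^5 · 5, so φ(1215) = (3^5 − 3^4) · (5 − 1) = 162 · 4 = 648. The nonzero elements number 1215 − 1 = 1214. Hence the nonzero zero-divisors number 1214 − 648 = 566.

Final answer: Z/1215Z has 566 nonzero zero-divisors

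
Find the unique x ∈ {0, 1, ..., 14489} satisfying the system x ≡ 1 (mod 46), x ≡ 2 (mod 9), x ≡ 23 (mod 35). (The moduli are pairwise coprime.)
The moduli 46, 9, 35 are pairwise coprime, so by the CRT there is a unique solution mod 46·9·35 = 14490.
Solve by successive substitution. Start with x ≡ 1 (mod 46).
  Combine with x ≡ 2 (mod 9): write x = 1 + 46·t and require 1 + 46·t ≡ 2 (mod 9), i.e. 46·t ≡ 2 − 1 ≡ 1 (mod 9). Since 46^(−1) ≡ 1 (mod 9) (46 ≡ 1 (mod 9)), t ≡ 1·1 ≡ 1 (mod 9). So x ≡ 1 + 46·1 = 47 (mod 414).
  Combine with x ≡ 23 (mod 35): write x = 47 + 414·t and require 47 + 414·t ≡ 23 (mod 35), i.e. 414·t ≡ 23 − 47 ≡ 11 (mod 35). Since 414^(−1) ≡ 29 (mod 35) (414 ≡ 29 (mod 35)), t ≡ 29·11 ≡ 4 (mod 35). So x ≡ 47 + 414·4 = 1703 (mod 14490).
Unique solution in [0, 14490): x = 1703.

Final answer: x ≡ 1703 (mod 14490); the representative in [0, 14490) is 1703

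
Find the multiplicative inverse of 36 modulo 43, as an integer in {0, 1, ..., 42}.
Apply the extended Euclidean algorithm to (43, 36), tracking rows (r, s, t) with s·43 + t·36 = r. Each division r_prev = q·r_cur + r_new produces the new row as (previous row) − q·(current row):
  row A: (43, 1, 0)   [1·43 + 0·36 = 43]
  row B: (36, 0, 1)   [0·43 + 1·36 = 36]
  43 = 1·36 + 7   → row C = row A − 1·row B = (7, 1, −1)   [check: 1·43 − 1·36 = 7]
  36 = 5·7 + 1   → row D = row B − 5·row C = (1, −5, 6)   [check: −5·43 + 6·36 = 1]
  7 = 7·1 + 0   → remainder 0, stop. gcd = 1 (last nonzero row D).
The gcd is 1, so 36 is invertible mod 43. The last nonzero row gives −5·43 + 6·36 = 1, so t = 6. So 36^(−1) ≡ 6 (mod 43). Verify: 36 · 6 = 216 ≡ 1 (mod 43). ✓

Final answer: 36^(−1) ≡ 6 (mod 43)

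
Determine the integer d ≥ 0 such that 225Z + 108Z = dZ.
In the PID Z, (a, b) is generated by gcd(a, b). Compute gcd(225, 108) with the extended Euclidean algorithm, tracking rows (r, s, t) with s·225 + t·108 = r:
  row A: (225, 1, 0)   [1·225 + 0·108 = 225]
  row B: (108, 0, 1)   [0·225 + 1·108 = 108]
  225 = 2·108 + 9   → row C = row A − 2·row B = (9, 1, −2)   [check: 1·225 − 2·108 = 9]
  108 = 12·9 + 0   → remainder 0, stop. gcd = 9 (last nonzero row C).
So gcd(225, 108) = 9, with Bézout identity 1·225 − 2·108 = 9. Containment (⊇): the Bézout identity exhibits 9 as an element of (225, 108), giving (9) ⊆ (225, 108). Containment (⊆): since 9 | 225 and 9 | 108 (225 = 9·25, 108 = 9·12), every Z-linear combination of 225 and 108 is divisible by 9, so (225, 108) ⊆ (9). Therefore (225, 108) = (9), d = 9.

Final answer: (225, 108) = (9); d = 9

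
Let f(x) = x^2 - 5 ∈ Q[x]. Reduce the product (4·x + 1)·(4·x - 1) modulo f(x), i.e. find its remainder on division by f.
a · b ≡ 79 (mod f(x))

First multiply in Q[x] without reducing: a · b = 16·x^2 - 1. Now divide by f(x) = x^2 - 5, eliminating the leading term at each step:
  leading term 16·x^2: subtract (16)·f(x) = 16·x^2 - 80, leaving 79
The degree is now < 2, so this is the remainder. Hence a · b ≡ 79 in Q[x]/(f).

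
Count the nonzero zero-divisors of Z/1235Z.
Z/1235Z has 370 nonzero zero-divisors

In Z/1235Z each nonzero element is either a unit (gcd with 1235 is 1) or a zero-divisor (gcd > 1). The number of units is φ(1235): factorise 1235 = 5 · 13 · 19, so φ(1235) = (5 − 1) · (13 − 1) · (19 − 1) = 4 · 12 · 18 = 864. The nonzero elements number 1235 − 1 = 1234. Hence the nonzero zero-divisors number 1234 − 864 = 370.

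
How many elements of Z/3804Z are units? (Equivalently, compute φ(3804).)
Z/3804Z has φ(3804) = 1264 units

An element a ∈ Z/3804Z is a unit iff gcd(a, 3804) = 1, so the number of units is φ(3804). φ is multiplicative, with φ(p^e) = p^e − p^(e−1). Factorise 3804 = 2^2 · 3 · 317. Then
  φ(3804) = (2^2 − 2^1) · (3 − 1) · (317 − 1) = 2 · 2 · 316 = 1264.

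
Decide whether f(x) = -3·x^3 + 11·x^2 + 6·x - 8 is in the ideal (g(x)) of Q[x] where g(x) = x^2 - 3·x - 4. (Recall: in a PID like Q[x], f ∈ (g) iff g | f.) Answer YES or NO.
In Q[x] the ideal (g) consists of all multiples of g, so f ∈ (g) iff g | f, i.e. iff the remainder of f on division by g is 0. Divide f by g (g is monic, so eliminate the leading term of the running remainder at each step):
  leading term -3·x^3: subtract (-3·x)·g(x) = -3·x^3 + 9·x^2 + 12·x, leaving 2·x^2 - 6·x - 8
  leading term 2·x^2: subtract (2)·g(x) = 2·x^2 - 6·x - 8, leaving 0
The remainder is 0, so f(x) = g(x) · h(x) with h(x) = 2 - 3·x. Hence g | f, i.e. f ∈ (g).

Final answer: YES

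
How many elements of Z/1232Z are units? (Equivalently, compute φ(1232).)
An element a ∈ Z/1232Z is a unit iff gcd(a, 1232) = 1, so the number of units is φ(1232). φ is multiplicative, with φ(p^e) = p^e − p^(e−1). Factorise 1232 = 2^4 · 7 · 11. Then
  φ(1232) = (2^4 − 2^3) · (7 − 1) · (11 − 1) = 8 · 6 · 10 = 480.

Final answer: Z/1232Z has φ(1232) = 480 units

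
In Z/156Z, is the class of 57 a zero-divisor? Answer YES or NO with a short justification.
YES

gcd(57, 156) = 3 > 1, so 57 is not a unit in Z/156Z. In Z/nZ every nonzero non-unit is a zero-divisor: explicitly, take b = 156/gcd = 52 ≠ 0 (mod 156); then 57·52 = 2964 = 19·156, i.e. 57·52 ≡ 0 (mod 156). So 57 is a zero-divisor.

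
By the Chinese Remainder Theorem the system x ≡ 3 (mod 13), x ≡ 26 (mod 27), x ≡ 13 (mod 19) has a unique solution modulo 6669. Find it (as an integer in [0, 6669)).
The moduli 13, 27, 19 are pairwise coprime, so by the CRT there is a unique solution mod 13·27·19 = 6669.
Solve by successive substitution. Start with x ≡ 3 (mod 13).
  Combine with x ≡ 26 (mod 27): write x = 3 + 13·t and require 3 + 13·t ≡ 26 (mod 27), i.e. 13·t ≡ 26 − 3 ≡ 23 (mod 27). Since 13^(−1) ≡ 25 (mod 27), t ≡ 25·23 ≡ 8 (mod 27). So x ≡ 3 + 13·8 = 107 (mod 351).
  Combine with x ≡ 13 (mod 19): write x = 107 + 351·t and require 107 + 351·t ≡ 13 (mod 19), i.e. 351·t ≡ 13 − 107 ≡ 1 (mod 19). Since 351^(−1) ≡ 17 (mod 19) (351 ≡ 9 (mod 19)), t ≡ 17·1 ≡ 17 (mod 19). So x ≡ 107 + 351·17 = 6074 (mod 6669).
Unique solution in [0, 6669): x = 6074.

Final answer: x ≡ 6074 (mod 6669); the representative in [0, 6669) is 6074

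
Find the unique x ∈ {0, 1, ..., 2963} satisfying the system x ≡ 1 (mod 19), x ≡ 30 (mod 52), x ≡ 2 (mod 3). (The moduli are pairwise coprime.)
The moduli 19, 52, 3 are pairwise coprime, so by the CRT there is a unique solution mod 19·52·3 = 2964.
Solve by successive substitution. Start with x ≡ 1 (mod 19).
  Combine with x ≡ 30 (mod 52): write x = 1 + 19·t and require 1 + 19·t ≡ 30 (mod 52), i.e. 19·t ≡ 30 − 1 ≡ 29 (mod 52). Since 19^(−1) ≡ 11 (mod 52), t ≡ 11·29 ≡ 7 (mod 52). So x ≡ 1 + 19·7 = 134 (mod 988).
  Combine with x ≡ 2 (mod 3): write x = 134 + 988·t and require 134 + 988·t ≡ 2 (mod 3), i.e. 988·t ≡ 2 − 134 ≡ 0 (mod 3). Since 988^(−1) ≡ 1 (mod 3) (988 ≡ 1 (mod 3)), t ≡ 1·0 ≡ 0 (mod 3). So x ≡ 134 + 988·0 = 134 (mod 2964).
Unique solution in [0, 2964): x = 134.

Final answer: x ≡ 134 (mod 2964); the representative in [0, 2964) is 134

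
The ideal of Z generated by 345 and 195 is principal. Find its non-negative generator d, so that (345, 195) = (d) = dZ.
(345, 195) = (15); d = 15

In the PID Z, (a, b) is generated by gcd(a, b). Compute gcd(345, 195) with the extended Euclidean algorithm, tracking rows (r, s, t) with s·345 + t·195 = r:
  row A: (345, 1, 0)   [1·345 + 0·195 = 345]
  row B: (195, 0, 1)   [0·345 + 1·195 = 195]
  345 = 1·195 + 150   → row C = row A − 1·row B = (150, 1, −1)   [check: 1·345 − 1·195 = 150]
  195 = 1·150 + 45   → row D = row B − 1·row C = (45, −1, 2)   [check: −1·345 + 2·195 = 45]
  150 = 3·45 + 15   → row E = row C − 3·row D = (15, 4, −7)   [check: 4·345 − 7·195 = 15]
  45 = 3·15 + 0   → remainder 0, stop. gcd = 15 (last nonzero row E).
So gcd(345, 195) = 15, with Bézout identity 4·345 − 7·195 = 15. Containment (⊇): the Bézout identity exhibits 15 as an element of (345, 195), giving (15) ⊆ (345, 195). Containment (⊆): since 15 | 345 and 15 | 195 (345 = 15·23, 195 = 15·13), every Z-linear combination of 345 and 195 is divisible by 15, so (345, 195) ⊆ (15). Therefore (345, 195) = (15), d = 15.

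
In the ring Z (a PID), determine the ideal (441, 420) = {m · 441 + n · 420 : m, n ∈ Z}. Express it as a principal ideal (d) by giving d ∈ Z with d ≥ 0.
(441, 420) = (21); d = 21

In the PID Z, (a, b) is generated by gcd(a, b). Compute gcd(441, 420) with the extended Euclidean algorithm, tracking rows (r, s, t) with s·441 + t·420 = r:
  row A: (441, 1, 0)   [1·441 + 0·420 = 441]
  row B: (420, 0, 1)   [0·441 + 1·420 = 420]
  441 = 1·420 + 21   → row C = row A − 1·row B = (21, 1, −1)   [check: 1·441 − 1·420 = 21]
  420 = 20·21 + 0   → remainder 0, stop. gcd = 21 (last nonzero row C).
So gcd(441, 420) = 21, with Bézout identity 1·441 − 1·420 = 21. Containment (⊇): the Bézout identity exhibits 21 as an element of (441, 420), giving (21) ⊆ (441, 420). Containment (⊆): since 21 | 441 and 21 | 420 (441 = 21·21, 420 = 21·20), every Z-linear combination of 441 and 420 is divisible by 21, so (441, 420) ⊆ (21). Therefore (441, 420) = (21), d = 21.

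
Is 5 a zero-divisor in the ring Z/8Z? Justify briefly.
NO

gcd(5, 8) = 1, so 5 is a unit in Z/8Z (it has a multiplicative inverse). A unit cannot be a zero-divisor: if 5·b ≡ 0 then multiplying both sides by 5^(−1) gives b ≡ 0. So 5 is not a zero-divisor.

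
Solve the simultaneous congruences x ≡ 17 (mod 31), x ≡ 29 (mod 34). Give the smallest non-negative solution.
The moduli 31, 34 are pairwise coprime, so by the CRT there is a unique solution mod 31·34 = 1054.
Solve by successive substitution. Start with x ≡ 17 (mod 31).
  Combine with x ≡ 29 (mod 34): write x = 17 + 31·t and require 17 + 31·t ≡ 29 (mod 34), i.e. 31·t ≡ 29 − 17 ≡ 12 (mod 34). Since 31^(−1) ≡ 11 (mod 34), t ≡ 11·12 ≡ 30 (mod 34). So x ≡ 17 + 31·30 = 947 (mod 1054).
Unique solution in [0, 1054): x = 947.

Final answer: x ≡ 947 (mod 1054); the representative in [0, 1054) is 947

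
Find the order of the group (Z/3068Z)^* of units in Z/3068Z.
(Z/3068Z)^* consists of the classes a with gcd(a, 3068) = 1, so its order is φ(3068). φ is multiplicative, with φ(p^e) = p^e − p^(e−1). Factorise 3068 = 2^2 · 13 · 59. Then
  φ(3068) = (2^2 − 2^1) · (13 − 1) · (59 − 1) = 2 · 12 · 58 = 1392.
Thus |(Z/3068Z)^*| = 1392.

Final answer: |(Z/3068Z)^*| = 1392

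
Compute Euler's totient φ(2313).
φ(2313) = 1536

φ is multiplicative, with φ(p^e) = p^e − p^(e−1). Factorise 2313 = 3^2 · 257. Then
  φ(2313) = (3^2 − 3^1) · (257 − 1) = 6 · 256 = 1536.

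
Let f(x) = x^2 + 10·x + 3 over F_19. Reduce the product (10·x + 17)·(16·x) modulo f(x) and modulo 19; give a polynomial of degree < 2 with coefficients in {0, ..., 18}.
a · b ≡ 2·x + 14 (mod f(x))

Multiply as integer polynomials: a · b = 160·x^2 + 272·x. Reducing coefficients mod 19: a · b ≡ 8·x^2 + 6·x. Now divide by f(x) = x^2 + 10·x + 3 in F_19[x], eliminating the leading term at each step:
  leading term 8·x^2: subtract (8)·f(x) = 8·x^2 + 4·x + 5, leaving 2·x + 14 (coefficients mod 19)
The degree is now < 2, so this is the remainder. Hence a · b ≡ 2·x + 14 in F_19[x]/(f).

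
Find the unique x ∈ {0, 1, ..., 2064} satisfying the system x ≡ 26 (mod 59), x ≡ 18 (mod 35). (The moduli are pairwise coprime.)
The moduli 59, 35 are pairwise coprime, so by the CRT there is a unique solution mod 59·35 = 2065.
Solve by successive substitution. Start with x ≡ 26 (mod 59).
  Combine with x ≡ 18 (mod 35): write x = 26 + 59·t and require 26 + 59·t ≡ 18 (mod 35), i.e. 59·t ≡ 18 − 26 ≡ 27 (mod 35). Since 59^(−1) ≡ 19 (mod 35) (59 ≡ 24 (mod 35)), t ≡ 19·27 ≡ 23 (mod 35). So x ≡ 26 + 59·23 = 1383 (mod 2065).
Unique solution in [0, 2065): x = 1383.

Final answer: x ≡ 1383 (mod 2065); the representative in [0, 2065) is 1383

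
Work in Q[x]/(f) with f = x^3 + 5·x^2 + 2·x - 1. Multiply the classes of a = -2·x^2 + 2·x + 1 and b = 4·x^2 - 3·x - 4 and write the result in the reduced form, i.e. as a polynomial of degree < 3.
First multiply in Q[x] without reducing: a · b = -8·x^4 + 14·x^3 + 6·x^2 - 11·x - 4. Now divide by f(x) = x^3 + 5·x^2 + 2·x - 1, eliminating the leading term at each step:
  leading term -8·x^4: subtract (-8·x)·f(x) = -8·x^4 - 40·x^3 - 16·x^2 + 8·x, leaving 54·x^3 + 22·x^2 - 19·x - 4
  leading term 54·x^3: subtract (54)·f(x) = 54·x^3 + 270·x^2 + 108·x - 54, leaving -248·x^2 - 127·x + 50
The degree is now < 3, so this is the remainder. Hence a · b ≡ -248·x^2 - 127·x + 50 in Q[x]/(f).

Final answer: a · b ≡ -248·x^2 - 127·x + 50 (mod f(x))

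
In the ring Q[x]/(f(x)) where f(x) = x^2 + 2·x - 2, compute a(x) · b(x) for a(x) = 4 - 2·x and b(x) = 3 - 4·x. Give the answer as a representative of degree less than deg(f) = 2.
First multiply in Q[x] without reducing: a · b = 8·x^2 - 22·x + 12. Now divide by f(x) = x^2 + 2·x - 2, eliminating the leading term at each step:
  leading term 8·x^2: subtract (8)·f(x) = 8·x^2 + 16·x - 16, leaving 28 - 38·x
The degree is now < 2, so this is the remainder. Hence a · b ≡ 28 - 38·x in Q[x]/(f).

Final answer: a · b ≡ 28 - 38·x (mod f(x))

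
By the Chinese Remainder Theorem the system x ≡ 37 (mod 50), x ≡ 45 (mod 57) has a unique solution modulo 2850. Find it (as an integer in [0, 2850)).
x ≡ 387 (mod 2850); the representative in [0, 2850) is 387

The moduli 50, 57 are pairwise coprime, so by the CRT there is a unique solution mod 50·57 = 2850.
Solve by successive substitution. Start with x ≡ 37 (mod 50).
  Combine with x ≡ 45 (mod 57): write x = 37 + 50·t and require 37 + 50·t ≡ 45 (mod 57), i.e. 50·t ≡ 45 − 37 ≡ 8 (mod 57). Since 50^(−1) ≡ 8 (mod 57), t ≡ 8·8 ≡ 7 (mod 57). So x ≡ 37 + 50·7 = 387 (mod 2850).
Unique solution in [0, 2850): x = 387.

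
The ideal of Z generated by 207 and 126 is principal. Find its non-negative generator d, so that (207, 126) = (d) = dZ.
In the PID Z, (a, b) is generated by gcd(a, b). Compute gcd(207, 126) with the extended Euclidean algorithm, tracking rows (r, s, t) with s·207 + t·126 = r:
  row A: (207, 1, 0)   [1·207 + 0·126 = 207]
  row B: (126, 0, 1)   [0·207 + 1·126 = 126]
  207 = 1·126 + 81   → row C = row A − 1·row B = (81, 1, −1)   [check: 1·207 − 1·126 = 81]
  126 = 1·81 + 45   → row D = row B − 1·row C = (45, −1, 2)   [check: −1·207 + 2·126 = 45]
  81 = 1·45 + 36   → row E = row C − 1·row D = (36, 2, −3)   [check: 2·207 − 3·126 = 36]
  45 = 1·36 + 9   → row F = row D − 1·row E = (9, −3, 5)   [check: −3·207 + 5·126 = 9]
  36 = 4·9 + 0   → remainder 0, stop. gcd = 9 (last nonzero row F).
So gcd(207, 126) = 9, with Bézout identity −3·207 + 5·126 = 9. Containment (⊇): the Bézout identity exhibits 9 as an element of (207, 126), giving (9) ⊆ (207, 126). Containment (⊆): since 9 | 207 and 9 | 126 (207 = 9·23, 126 = 9·14), every Z-linear combination of 207 and 126 is divisible by 9, so (207, 126) ⊆ (9). Therefore (207, 126) = (9), d = 9.

Final answer: (207, 126) = (9); d = 9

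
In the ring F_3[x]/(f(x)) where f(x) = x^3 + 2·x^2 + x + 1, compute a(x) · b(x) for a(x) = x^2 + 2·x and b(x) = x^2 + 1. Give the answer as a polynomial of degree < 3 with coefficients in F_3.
a · b ≡ x (mod f(x))

Multiply as integer polynomials: a · b = x^4 + 2·x^3 + x^2 + 2·x. Reducing coefficients mod 3: a · b ≡ x^4 + 2·x^3 + x^2 + 2·x. Now divide by f(x) = x^3 + 2·x^2 + x + 1 in F_3[x], eliminating the leading term at each step:
  leading term x^4: subtract (x)·f(x) = x^4 + 2·x^3 + x^2 + x, leaving x (coefficients mod 3)
The degree is now < 3, so this is the remainder. Hence a · b ≡ x in F_3[x]/(f).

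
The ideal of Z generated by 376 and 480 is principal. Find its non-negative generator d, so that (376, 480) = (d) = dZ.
In the PID Z, (a, b) is generated by gcd(a, b). Compute gcd(480, 376) with the extended Euclidean algorithm, tracking rows (r, s, t) with s·480 + t·376 = r:
  row A: (480, 1, 0)   [1·480 + 0·376 = 480]
  row B: (376, 0, 1)   [0·480 + 1·376 = 376]
  480 = 1·376 + 104   → row C = row A − 1·row B = (104, 1, −1)   [check: 1·480 − 1·376 = 104]
  376 = 3·104 + 64   → row D = row B − 3·row C = (64, −3, 4)   [check: −3·480 + 4·376 = 64]
  104 = 1·64 + 40   → row E = row C − 1·row D = (40, 4, −5)   [check: 4·480 − 5·376 = 40]
  64 = 1·40 + 24   → row F = row D − 1·row E = (24, −7, 9)   [check: −7·480 + 9·376 = 24]
  40 = 1·24 + 16   → row G = row E − 1·row F = (16, 11, −14)   [check: 11·480 − 14·376 = 16]
  24 = 1·16 + 8   → row H = row F − 1·row G = (8, −18, 23)   [check: −18·480 + 23·376 = 8]
  16 = 2·8 + 0   → remainder 0, stop. gcd = 8 (last nonzero row H).
So gcd(376, 480) = 8, with Bézout identity −18·480 + 23·376 = 8. Containment (⊇): the Bézout identity exhibits 8 as an element of (376, 480), giving (8) ⊆ (376, 480). Containment (⊆): since 8 | 376 and 8 | 480 (376 = 8·47, 480 = 8·60), every Z-linear combination of 376 and 480 is divisible by 8, so (376, 480) ⊆ (8). Therefore (376, 480) = (8), d = 8.

Final answer: (376, 480) = (8); d = 8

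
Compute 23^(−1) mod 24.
Apply the extended Euclidean algorithm to (24, 23), tracking rows (r, s, t) with s·24 + t·23 = r. Each division r_prev = q·r_cur + r_new produces the new row as (previous row) − q·(current row):
  row A: (24, 1, 0)   [1·24 + 0·23 = 24]
  row B: (23, 0, 1)   [0·24 + 1·23 = 23]
  24 = 1·23 + 1   → row C = row A − 1·row B = (1, 1, −1)   [check: 1·24 − 1·23 = 1]
  23 = 23·1 + 0   → remainder 0, stop. gcd = 1 (last nonzero row C).
The gcd is 1, so 23 is invertible mod 24. The last nonzero row gives 1·24 − 1·23 = 1, so t = −1. So 23^(−1) ≡ −1 ≡ 23 (mod 24). Verify: 23 · 23 = 529 ≡ 1 (mod 24). ✓

Final answer: 23^(−1) ≡ 23 (mod 24)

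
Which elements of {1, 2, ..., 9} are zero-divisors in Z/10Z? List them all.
nonzero zero-divisors of Z/10Z = {2, 4, 5, 6, 8}

An element a ∈ Z/10Z (with a ≠ 0) is a zero-divisor iff gcd(a, 10) > 1 (because a is a unit precisely when gcd(a, n) = 1, and in Z/nZ every nonzero, non-unit element is a zero-divisor). Scan a = 1, ..., 9 and keep those with gcd(a, 10) > 1:
  gcd(2, 10) = 2, gcd(4, 10) = 2, gcd(5, 10) = 5, gcd(6, 10) = 2, gcd(8, 10) = 2.
All other a ∈ {1, ..., 9} have gcd(a, 10) = 1 and are units. So the nonzero zero-divisors are exactly the 5 values of a appearing in this scan.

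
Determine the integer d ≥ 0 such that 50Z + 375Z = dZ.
(50, 375) = (25); d = 25

In the PID Z, (a, b) is generated by gcd(a, b). Compute gcd(375, 50) with the extended Euclidean algorithm, tracking rows (r, s, t) with s·375 + t·50 = r:
  row A: (375, 1, 0)   [1·375 + 0·50 = 375]
  row B: (50, 0, 1)   [0·375 + 1·50 = 50]
  375 = 7·50 + 25   → row C = row A − 7·row B = (25, 1, −7)   [check: 1·375 − 7·50 = 25]
  50 = 2·25 + 0   → remainder 0, stop. gcd = 25 (last nonzero row C).
So gcd(50, 375) = 25, with Bézout identity 1·375 − 7·50 = 25. Containment (⊇): the Bézout identity exhibits 25 as an element of (50, 375), giving (25) ⊆ (50, 375). Containment (⊆): since 25 | 50 and 25 | 375 (50 = 25·2, 375 = 25·15), every Z-linear combination of 50 and 375 is divisible by 25, so (50, 375) ⊆ (25). Therefore (50, 375) = (25), d = 25.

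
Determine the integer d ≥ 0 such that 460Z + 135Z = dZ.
(460, 135) = (5); d = 5

In the PID Z, (a, b) is generated by gcd(a, b). Compute gcd(460, 135) with the extended Euclidean algorithm, tracking rows (r, s, t) with s·460 + t·135 = r:
  row A: (460, 1, 0)   [1·460 + 0·135 = 460]
  row B: (135, 0, 1)   [0·460 + 1·135 = 135]
  460 = 3·135 + 55   → row C = row A − 3·row B = (55, 1, −3)   [check: 1·460 − 3·135 = 55]
  135 = 2·55 + 25   → row D = row B − 2·row C = (25, −2, 7)   [check: −2·460 + 7·135 = 25]
  55 = 2·25 + 5   → row E = row C − 2·row D = (5, 5, −17)   [check: 5·460 − 17·135 = 5]
  25 = 5·5 + 0   → remainder 0, stop. gcd = 5 (last nonzero row E).
So gcd(460, 135) = 5, with Bézout identity 5·460 − 17·135 = 5. Containment (⊇): the Bézout identity exhibits 5 as an element of (460, 135), giving (5) ⊆ (460, 135). Containment (⊆): since 5 | 460 and 5 | 135 (460 = 5·92, 135 = 5·27), every Z-linear combination of 460 and 135 is divisible by 5, so (460, 135) ⊆ (5). Therefore (460, 135) = (5), d = 5.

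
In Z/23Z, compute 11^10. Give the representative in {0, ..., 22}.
Use repeated squaring. Binary(10) = 1010. Walk through the bits of the exponent 10 left-to-right: at each bit after the leading one, square the running value, then multiply by 11 if the bit is 1 (always reducing mod 23):
  bit 1 = 1 (leading): start with 11.
  bit 2 = 0: square 11^2 = 121 ≡ 6 (mod 23).
  bit 3 = 1: square 6^2 = 36 ≡ 13; bit is 1, so multiply 13·11 = 143 ≡ 5 (mod 23).
  bit 4 = 0: square 5^2 = 25 ≡ 2 (mod 23).
Final value: 11^10 ≡ 2 (mod 23).

Final answer: 2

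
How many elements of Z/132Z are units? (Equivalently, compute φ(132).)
An element a ∈ Z/132Z is a unit iff gcd(a, 132) = 1, so the number of units is φ(132). φ is multiplicative, with φ(p^e) = p^e − p^(e−1). Factorise 132 = 2^2 · 3 · 11. Then
  φ(132) = (2^2 − 2^1) · (3 − 1) · (11 − 1) = 2 · 2 · 10 = 40.

Final answer: Z/132Z has φ(132) = 40 units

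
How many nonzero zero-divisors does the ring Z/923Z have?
In Z/923Z each nonzero element is either a unit (gcd with 923 is 1) or a zero-divisor (gcd > 1). The number of units is φ(923): factorise 923 = 13 · 71, so φ(923) = (13 − 1) · (71 − 1) = 12 · 70 = 840. The nonzero elements number 923 − 1 = 922. Hence the nonzero zero-divisors number 922 − 840 = 82.

Final answer: Z/923Z has 82 nonzero zero-divisors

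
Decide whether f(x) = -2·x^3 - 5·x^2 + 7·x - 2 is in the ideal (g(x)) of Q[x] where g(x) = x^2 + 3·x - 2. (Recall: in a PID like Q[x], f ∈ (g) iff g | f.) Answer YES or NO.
YES

In Q[x] the ideal (g) consists of all multiples of g, so f ∈ (g) iff g | f, i.e. iff the remainder of f on division by g is 0. Divide f by g (g is monic, so eliminate the leading term of the running remainder at each step):
  leading term -2·x^3: subtract (-2·x)·g(x) = -2·x^3 - 6·x^2 + 4·x, leaving x^2 + 3·x - 2
  leading term x^2: subtract (1)·g(x) = x^2 + 3·x - 2, leaving 0
The remainder is 0, so f(x) = g(x) · h(x) with h(x) = 1 - 2·x. Hence g | f, i.e. f ∈ (g).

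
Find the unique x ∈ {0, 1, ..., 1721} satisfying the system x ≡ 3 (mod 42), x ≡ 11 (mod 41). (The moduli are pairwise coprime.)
The moduli 42, 41 are pairwise coprime, so by the CRT there is a unique solution mod 42·41 = 1722.
Solve by successive substitution. Start with x ≡ 3 (mod 42).
  Combine with x ≡ 11 (mod 41): write x = 3 + 42·t and require 3 + 42·t ≡ 11 (mod 41), i.e. 42·t ≡ 11 − 3 ≡ 8 (mod 41). Since 42^(−1) ≡ 1 (mod 41) (42 ≡ 1 (mod 41)), t ≡ 1·8 ≡ 8 (mod 41). So x ≡ 3 + 42·8 = 339 (mod 1722).
Unique solution in [0, 1722): x = 339.

Final answer: x ≡ 339 (mod 1722); the representative in [0, 1722) is 339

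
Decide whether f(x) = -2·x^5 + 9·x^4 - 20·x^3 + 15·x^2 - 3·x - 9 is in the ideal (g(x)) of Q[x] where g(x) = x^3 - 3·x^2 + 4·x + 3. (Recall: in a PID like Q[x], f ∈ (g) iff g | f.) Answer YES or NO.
In Q[x] the ideal (g) consists of all multiples of g, so f ∈ (g) iff g | f, i.e. iff the remainder of f on division by g is 0. Divide f by g (g is monic, so eliminate the leading term of the running remainder at each step):
  leading term -2·x^5: subtract (-2·x^2)·g(x) = -2·x^5 + 6·x^4 - 8·x^3 - 6·x^2, leaving 3·x^4 - 12·x^3 + 21·x^2 - 3·x - 9
  leading term 3·x^4: subtract (3·x)·g(x) = 3·x^4 - 9·x^3 + 12·x^2 + 9·x, leaving -3·x^3 + 9·x^2 - 12·x - 9
  leading term -3·x^3: subtract (-3)·g(x) = -3·x^3 + 9·x^2 - 12·x - 9, leaving 0
The remainder is 0, so f(x) = g(x) · h(x) with h(x) = -2·x^2 + 3·x - 3. Hence g | f, i.e. f ∈ (g).

Final answer: YES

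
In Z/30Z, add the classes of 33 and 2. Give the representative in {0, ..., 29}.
5

Reduce the summands first: 33 ≡ 3 (mod 30), so 33 + 2 ≡ 3 + 2 (mod 30). 3 + 2 = 5; 5 = 0·30 + 5, so (33 + 2) mod 30 = 5.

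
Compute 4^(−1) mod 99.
4^(−1) ≡ 25 (mod 99)

Apply the extended Euclidean algorithm to (99, 4), tracking rows (r, s, t) with s·99 + t·4 = r. Each division r_prev = q·r_cur + r_new produces the new row as (previous row) − q·(current row):
  row A: (99, 1, 0)   [1·99 + 0·4 = 99]
  row B: (4, 0, 1)   [0·99 + 1·4 = 4]
  99 = 24·4 + 3   → row C = row A − 24·row B = (3, 1, −24)   [check: 1·99 − 24·4 = 3]
  4 = 1·3 + 1   → row D = row B − 1·row C = (1, −1, 25)   [check: −1·99 + 25·4 = 1]
  3 = 3·1 + 0   → remainder 0, stop. gcd = 1 (last nonzero row D).
The gcd is 1, so 4 is invertible mod 99. The last nonzero row gives −1·99 + 25·4 = 1, so t = 25. So 4^(−1) ≡ 25 (mod 99). Verify: 4 · 25 = 100 ≡ 1 (mod 99). ✓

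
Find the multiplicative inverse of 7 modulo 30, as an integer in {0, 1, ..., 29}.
7^(−1) ≡ 13 (mod 30)

Apply the extended Euclidean algorithm to (30, 7), tracking rows (r, s, t) with s·30 + t·7 = r. Each division r_prev = q·r_cur + r_new produces the new row as (previous row) − q·(current row):
  row A: (30, 1, 0)   [1·30 + 0·7 = 30]
  row B: (7, 0, 1)   [0·30 + 1·7 = 7]
  30 = 4·7 + 2   → row C = row A − 4·row B = (2, 1, −4)   [check: 1·30 − 4·7 = 2]
  7 = 3·2 + 1   → row D = row B − 3·row C = (1, −3, 13)   [check: −3·30 + 13·7 = 1]
  2 = 2·1 + 0   → remainder 0, stop. gcd = 1 (last nonzero row D).
The gcd is 1, so 7 is invertible mod 30. The last nonzero row gives −3·30 + 13·7 = 1, so t = 13. So 7^(−1) ≡ 13 (mod 30). Verify: 7 · 13 = 91 ≡ 1 (mod 30). ✓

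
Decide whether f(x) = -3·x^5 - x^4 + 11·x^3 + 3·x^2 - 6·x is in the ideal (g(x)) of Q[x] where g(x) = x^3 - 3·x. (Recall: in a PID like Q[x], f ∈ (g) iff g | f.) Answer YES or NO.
YES

In Q[x] the ideal (g) consists of all multiples of g, so f ∈ (g) iff g | f, i.e. iff the remainder of f on division by g is 0. Divide f by g (g is monic, so eliminate the leading term of the running remainder at each step):
  leading term -3·x^5: subtract (-3·x^2)·g(x) = -3·x^5 + 9·x^3, leaving -x^4 + 2·x^3 + 3·x^2 - 6·x
  leading term -x^4: subtract (-x)·g(x) = -x^4 + 3·x^2, leaving 2·x^3 - 6·x
  leading term 2·x^3: subtract (2)·g(x) = 2·x^3 - 6·x, leaving 0
The remainder is 0, so f(x) = g(x) · h(x) with h(x) = -3·x^2 - x + 2. Hence g | f, i.e. f ∈ (g).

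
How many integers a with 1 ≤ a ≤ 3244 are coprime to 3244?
The number of a ∈ {1, ..., 3244} with gcd(a, 3244) = 1 is by definition Euler's totient φ(3244). φ is multiplicative, with φ(p^e) = p^e − p^(e−1). Factorise 3244 = 2^2 · 811. Then
  φ(3244) = (2^2 − 2^1) · (811 − 1) = 2 · 810 = 1620.
So there are 1620 such integers.

Final answer: 1620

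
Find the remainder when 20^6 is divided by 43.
4

Use repeated squaring. Binary(6) = 110. Walk through the bits of the exponent 6 left-to-right: at each bit after the leading one, square the running value, then multiply by 20 if the bit is 1 (always reducing mod 43):
  bit 1 = 1 (leading): start with 20.
  bit 2 = 1: square 20^2 = 400 ≡ 13; bit is 1, so multiply 13·20 = 260 ≡ 2 (mod 43).
  bit 3 = 0: square 2^2 = 4 (mod 43).
Final value: 20^6 ≡ 4 (mod 43).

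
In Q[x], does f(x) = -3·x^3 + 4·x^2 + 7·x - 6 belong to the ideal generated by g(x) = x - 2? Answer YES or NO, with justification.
YES

In Q[x] the ideal (g) consists of all multiples of g, so f ∈ (g) iff g | f, i.e. iff the remainder of f on division by g is 0. Divide f by g (g is monic, so eliminate the leading term of the running remainder at each step):
  leading term -3·x^3: subtract (-3·x^2)·g(x) = -3·x^3 + 6·x^2, leaving -2·x^2 + 7·x - 6
  leading term -2·x^2: subtract (-2·x)·g(x) = -2·x^2 + 4·x, leaving 3·x - 6
  leading term 3·x: subtract (3)·g(x) = 3·x - 6, leaving 0
The remainder is 0, so f(x) = g(x) · h(x) with h(x) = -3·x^2 - 2·x + 3. Hence g | f, i.e. f ∈ (g).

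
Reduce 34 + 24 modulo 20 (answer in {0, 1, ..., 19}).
18

Reduce the summands first: 34 ≡ 14, 24 ≡ 4 (mod 20), so 34 + 24 ≡ 14 + 4 (mod 20). 14 + 4 = 18; 18 = 0·20 + 18, so (34 + 24) mod 20 = 18.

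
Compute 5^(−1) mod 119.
Apply the extended Euclidean algorithm to (119, 5), tracking rows (r, s, t) with s·119 + t·5 = r. Each division r_prev = q·r_cur + r_new produces the new row as (previous row) − q·(current row):
  row A: (119, 1, 0)   [1·119 + 0·5 = 119]
  row B: (5, 0, 1)   [0·119 + 1·5 = 5]
  119 = 23·5 + 4   → row C = row A − 23·row B = (4, 1, −23)   [check: 1·119 − 23·5 = 4]
  5 = 1·4 + 1   → row D = row B − 1·row C = (1, −1, 24)   [check: −1·119 + 24·5 = 1]
  4 = 4·1 + 0   → remainder 0, stop. gcd = 1 (last nonzero row D).
The gcd is 1, so 5 is invertible mod 119. The last nonzero row gives −1·119 + 24·5 = 1, so t = 24. So 5^(−1) ≡ 24 (mod 119). Verify: 5 · 24 = 120 ≡ 1 (mod 119). ✓

Final answer: 5^(−1) ≡ 24 (mod 119)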